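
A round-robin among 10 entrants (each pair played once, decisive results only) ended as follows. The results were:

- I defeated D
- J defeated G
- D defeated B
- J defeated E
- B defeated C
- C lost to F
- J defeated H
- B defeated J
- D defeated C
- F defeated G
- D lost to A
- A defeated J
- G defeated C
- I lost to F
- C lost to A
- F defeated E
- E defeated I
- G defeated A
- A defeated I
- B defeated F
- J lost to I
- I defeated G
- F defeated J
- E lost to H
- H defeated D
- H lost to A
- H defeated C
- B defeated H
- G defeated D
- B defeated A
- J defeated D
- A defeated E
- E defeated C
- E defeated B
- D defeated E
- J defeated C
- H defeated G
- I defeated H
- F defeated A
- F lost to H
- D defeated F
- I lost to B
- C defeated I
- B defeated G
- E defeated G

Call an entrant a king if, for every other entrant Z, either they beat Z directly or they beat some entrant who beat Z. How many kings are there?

A reaches everyone (king).
B reaches everyone (king).
C cannot reach A, B, E, F in two steps.
D reaches everyone (king).
E reaches everyone (king).
F reaches everyone (king).
G reaches everyone (king).
H reaches everyone (king).
I reaches everyone (king).
J reaches everyone (king).
Kings: A, B, D, E, F, G, H, I, J — 9.

9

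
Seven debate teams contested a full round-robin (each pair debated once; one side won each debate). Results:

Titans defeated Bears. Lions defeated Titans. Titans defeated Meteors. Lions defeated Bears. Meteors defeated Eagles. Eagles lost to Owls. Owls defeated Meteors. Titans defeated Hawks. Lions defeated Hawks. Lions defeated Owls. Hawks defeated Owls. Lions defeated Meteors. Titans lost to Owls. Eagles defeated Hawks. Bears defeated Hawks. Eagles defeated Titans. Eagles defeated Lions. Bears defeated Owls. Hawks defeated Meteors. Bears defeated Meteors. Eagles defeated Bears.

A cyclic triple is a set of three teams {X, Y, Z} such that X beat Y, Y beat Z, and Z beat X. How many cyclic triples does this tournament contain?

Win totals: Titans 3, Meteors 1, Owls 3, Lions 5, Eagles 4, Bears 3, Hawks 2.
A team with w wins dominates both others in C(w,2) triples; summing gives 3 + 0 + 3 + 10 + 6 + 3 + 1 = 26 transitive triples.
Total triples C(7,3) = 35, so cyclic triples = 35 − 26 = 9.

9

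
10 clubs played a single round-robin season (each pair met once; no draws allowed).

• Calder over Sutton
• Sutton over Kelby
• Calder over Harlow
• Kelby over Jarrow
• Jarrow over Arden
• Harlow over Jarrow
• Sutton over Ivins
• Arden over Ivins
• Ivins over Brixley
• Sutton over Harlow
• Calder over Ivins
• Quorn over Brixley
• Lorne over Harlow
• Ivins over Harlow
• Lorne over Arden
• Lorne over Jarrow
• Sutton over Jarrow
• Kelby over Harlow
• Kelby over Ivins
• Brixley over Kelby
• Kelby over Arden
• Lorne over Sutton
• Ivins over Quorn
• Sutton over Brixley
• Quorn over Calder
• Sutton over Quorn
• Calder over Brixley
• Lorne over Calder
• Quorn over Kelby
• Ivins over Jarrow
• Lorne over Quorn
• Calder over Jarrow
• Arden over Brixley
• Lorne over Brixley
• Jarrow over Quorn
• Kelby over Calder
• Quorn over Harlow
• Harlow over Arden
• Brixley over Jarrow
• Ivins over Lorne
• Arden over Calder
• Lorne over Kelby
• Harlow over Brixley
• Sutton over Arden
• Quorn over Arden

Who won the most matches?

Win totals: Quorn 5, Harlow 3, Arden 3, Ivins 5, Lorne 8, Brixley 2, Kelby 5, Sutton 7, Jarrow 2, Calder 5.
Lorne leads with 8 wins (next highest: 7).

Lorne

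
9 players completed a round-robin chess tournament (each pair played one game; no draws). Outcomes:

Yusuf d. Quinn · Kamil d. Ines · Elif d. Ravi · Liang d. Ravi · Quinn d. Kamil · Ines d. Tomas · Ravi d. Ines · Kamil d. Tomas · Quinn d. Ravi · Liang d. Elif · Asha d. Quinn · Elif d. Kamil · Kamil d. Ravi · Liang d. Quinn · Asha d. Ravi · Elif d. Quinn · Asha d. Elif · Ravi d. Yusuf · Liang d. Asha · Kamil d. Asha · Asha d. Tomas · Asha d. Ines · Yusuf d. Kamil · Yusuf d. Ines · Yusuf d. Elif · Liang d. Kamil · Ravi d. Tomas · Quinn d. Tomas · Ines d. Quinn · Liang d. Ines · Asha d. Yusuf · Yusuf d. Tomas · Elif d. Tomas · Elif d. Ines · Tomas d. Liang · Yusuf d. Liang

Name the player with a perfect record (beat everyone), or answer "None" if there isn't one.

Highest win total is Yusuf with 6 (out of 8 possible).
Yusuf lost to Ravi, Asha, so no player went undefeated.

None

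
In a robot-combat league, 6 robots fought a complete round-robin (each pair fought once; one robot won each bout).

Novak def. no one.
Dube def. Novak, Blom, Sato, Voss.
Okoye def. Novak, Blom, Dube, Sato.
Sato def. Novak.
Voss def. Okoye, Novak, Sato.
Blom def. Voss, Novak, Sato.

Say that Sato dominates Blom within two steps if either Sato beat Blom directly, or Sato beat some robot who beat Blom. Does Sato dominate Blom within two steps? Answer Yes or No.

No

Sato did not beat Blom directly.
Sato beat Novak, but each of them lost to Blom. No two-step path.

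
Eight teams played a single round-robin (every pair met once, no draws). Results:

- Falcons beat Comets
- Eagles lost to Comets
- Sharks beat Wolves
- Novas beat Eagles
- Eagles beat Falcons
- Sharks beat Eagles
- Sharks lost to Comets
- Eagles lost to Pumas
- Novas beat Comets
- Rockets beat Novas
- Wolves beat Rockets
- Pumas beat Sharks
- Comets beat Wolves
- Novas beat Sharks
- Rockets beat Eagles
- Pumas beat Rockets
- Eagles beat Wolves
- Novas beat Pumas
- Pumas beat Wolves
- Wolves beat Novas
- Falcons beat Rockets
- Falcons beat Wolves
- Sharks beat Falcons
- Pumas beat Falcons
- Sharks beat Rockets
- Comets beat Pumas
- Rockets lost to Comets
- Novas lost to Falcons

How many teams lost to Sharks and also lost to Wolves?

Sharks beat: Falcons, Wolves, Eagles, Rockets.
Wolves beat: Novas, Rockets.
Both beat: Rockets — 1.

1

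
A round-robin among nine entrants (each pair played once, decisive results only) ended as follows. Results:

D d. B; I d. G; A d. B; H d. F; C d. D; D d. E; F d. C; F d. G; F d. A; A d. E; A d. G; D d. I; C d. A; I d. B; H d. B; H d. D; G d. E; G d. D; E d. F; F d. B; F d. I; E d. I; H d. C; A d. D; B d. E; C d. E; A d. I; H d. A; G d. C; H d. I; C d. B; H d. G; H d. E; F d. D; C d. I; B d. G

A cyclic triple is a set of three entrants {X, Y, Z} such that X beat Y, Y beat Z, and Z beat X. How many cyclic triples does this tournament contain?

Win totals: A 5, B 2, C 5, D 3, E 2, F 6, G 3, H 8, I 2.
An entrant with w wins dominates both others in C(w,2) triples; summing gives 10 + 1 + 10 + 3 + 1 + 15 + 3 + 28 + 1 = 72 transitive triples.
Total triples C(9,3) = 84, so cyclic triples = 84 − 72 = 12.

12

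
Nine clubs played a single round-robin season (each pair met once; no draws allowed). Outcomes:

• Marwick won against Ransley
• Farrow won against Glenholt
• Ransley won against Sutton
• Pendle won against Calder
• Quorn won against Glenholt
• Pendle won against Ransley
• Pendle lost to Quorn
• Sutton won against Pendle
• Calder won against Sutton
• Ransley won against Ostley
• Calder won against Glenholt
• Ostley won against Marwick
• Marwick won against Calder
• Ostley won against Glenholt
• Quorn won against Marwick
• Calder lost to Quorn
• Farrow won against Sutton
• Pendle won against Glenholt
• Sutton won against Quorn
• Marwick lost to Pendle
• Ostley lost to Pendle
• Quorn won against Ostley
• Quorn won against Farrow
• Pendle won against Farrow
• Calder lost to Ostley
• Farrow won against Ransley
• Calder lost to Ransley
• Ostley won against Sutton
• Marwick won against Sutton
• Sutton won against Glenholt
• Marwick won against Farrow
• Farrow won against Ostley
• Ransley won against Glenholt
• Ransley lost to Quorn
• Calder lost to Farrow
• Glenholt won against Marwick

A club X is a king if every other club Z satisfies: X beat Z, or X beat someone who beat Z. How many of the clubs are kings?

Ostley reaches everyone (king).
Calder cannot reach Ostley, Ransley, Farrow in two steps.
Quorn reaches everyone (king).
Glenholt cannot reach Ostley, Quorn, Pendle in two steps.
Marwick reaches everyone (king).
Ransley cannot reach Farrow in two steps.
Sutton reaches everyone (king).
Pendle cannot reach Quorn in two steps.
Farrow reaches everyone (king).
Kings: Ostley, Quorn, Marwick, Sutton, Farrow — 5.

5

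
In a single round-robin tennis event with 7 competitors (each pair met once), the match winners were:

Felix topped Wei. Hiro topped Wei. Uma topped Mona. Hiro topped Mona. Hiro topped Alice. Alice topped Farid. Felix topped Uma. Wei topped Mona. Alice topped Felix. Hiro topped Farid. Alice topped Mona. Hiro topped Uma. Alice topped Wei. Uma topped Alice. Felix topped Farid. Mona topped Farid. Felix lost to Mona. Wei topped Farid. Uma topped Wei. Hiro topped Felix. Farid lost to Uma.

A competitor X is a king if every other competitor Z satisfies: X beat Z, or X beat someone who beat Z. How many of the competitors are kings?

1

Farid cannot reach Felix, Hiro, Wei, Uma, Alice, Mona in two steps.
Felix cannot reach Hiro in two steps.
Hiro reaches everyone (king).
Wei cannot reach Hiro, Uma, Alice in two steps.
Uma cannot reach Hiro in two steps.
Alice cannot reach Hiro in two steps.
Mona cannot reach Hiro, Alice in two steps.
Kings: Hiro — 1.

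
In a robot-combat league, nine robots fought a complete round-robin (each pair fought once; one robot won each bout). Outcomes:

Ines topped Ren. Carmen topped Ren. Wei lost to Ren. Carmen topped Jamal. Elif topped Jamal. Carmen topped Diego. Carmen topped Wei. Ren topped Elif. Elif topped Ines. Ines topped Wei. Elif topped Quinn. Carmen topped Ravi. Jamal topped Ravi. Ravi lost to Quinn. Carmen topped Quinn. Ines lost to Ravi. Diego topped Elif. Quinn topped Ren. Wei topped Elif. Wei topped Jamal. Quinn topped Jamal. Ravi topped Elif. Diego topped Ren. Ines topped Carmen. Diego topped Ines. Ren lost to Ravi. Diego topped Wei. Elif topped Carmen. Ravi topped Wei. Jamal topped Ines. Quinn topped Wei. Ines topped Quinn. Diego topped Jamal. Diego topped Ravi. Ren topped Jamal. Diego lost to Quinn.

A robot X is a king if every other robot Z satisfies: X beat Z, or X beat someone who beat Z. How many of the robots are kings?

4

Ren cannot reach Diego in two steps.
Diego reaches everyone (king).
Ravi cannot reach Diego in two steps.
Wei cannot reach Ren, Diego in two steps.
Elif reaches everyone (king).
Ines reaches everyone (king).
Carmen reaches everyone (king).
Quinn cannot reach Carmen in two steps.
Jamal cannot reach Diego in two steps.
Kings: Diego, Elif, Ines, Carmen — 4.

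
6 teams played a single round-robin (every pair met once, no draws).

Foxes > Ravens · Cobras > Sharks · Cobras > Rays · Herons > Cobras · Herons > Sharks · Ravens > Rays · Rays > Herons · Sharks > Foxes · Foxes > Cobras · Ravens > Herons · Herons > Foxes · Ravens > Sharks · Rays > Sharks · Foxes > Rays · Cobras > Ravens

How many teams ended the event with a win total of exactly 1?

Win totals: Cobras 3, Foxes 3, Herons 3, Rays 2, Ravens 3, Sharks 1.
Exactly 1: Sharks — 1 team.

1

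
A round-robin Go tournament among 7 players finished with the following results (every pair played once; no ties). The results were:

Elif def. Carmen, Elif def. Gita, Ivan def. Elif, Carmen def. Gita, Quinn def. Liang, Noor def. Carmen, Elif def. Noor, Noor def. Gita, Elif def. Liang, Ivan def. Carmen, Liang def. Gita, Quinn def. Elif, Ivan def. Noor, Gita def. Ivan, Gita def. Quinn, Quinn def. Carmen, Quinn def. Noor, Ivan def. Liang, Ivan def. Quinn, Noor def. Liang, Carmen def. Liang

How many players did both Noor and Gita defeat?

Noor beat: Liang, Gita, Carmen.
Gita beat: Ivan, Quinn.
No one was beaten by both.

0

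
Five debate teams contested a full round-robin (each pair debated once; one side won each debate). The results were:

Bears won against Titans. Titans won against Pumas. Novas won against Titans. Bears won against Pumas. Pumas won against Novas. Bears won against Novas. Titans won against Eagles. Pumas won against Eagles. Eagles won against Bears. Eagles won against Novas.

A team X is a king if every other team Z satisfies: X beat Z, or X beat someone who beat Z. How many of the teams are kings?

Bears reaches everyone (king).
Pumas reaches everyone (king).
Novas cannot reach Bears in two steps.
Eagles reaches everyone (king).
Titans reaches everyone (king).
Kings: Bears, Pumas, Eagles, Titans — 4.

4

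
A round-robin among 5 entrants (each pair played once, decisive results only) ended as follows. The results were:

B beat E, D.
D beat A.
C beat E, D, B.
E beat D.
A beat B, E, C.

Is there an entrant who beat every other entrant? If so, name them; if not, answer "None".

Highest win total is C with 3 (out of 4 possible).
C lost to A, so no entrant went undefeated.

None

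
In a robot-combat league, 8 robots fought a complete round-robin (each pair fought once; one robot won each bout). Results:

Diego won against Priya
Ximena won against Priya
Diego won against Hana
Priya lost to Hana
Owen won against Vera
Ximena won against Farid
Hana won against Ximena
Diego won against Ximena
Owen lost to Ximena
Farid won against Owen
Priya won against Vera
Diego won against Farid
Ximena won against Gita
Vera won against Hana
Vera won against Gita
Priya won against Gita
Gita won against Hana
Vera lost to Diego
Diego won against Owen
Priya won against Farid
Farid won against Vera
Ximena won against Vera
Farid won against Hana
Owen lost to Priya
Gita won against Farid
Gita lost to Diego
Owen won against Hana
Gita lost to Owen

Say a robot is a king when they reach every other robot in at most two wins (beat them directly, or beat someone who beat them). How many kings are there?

Farid cannot reach Diego in two steps.
Vera cannot reach Owen, Diego in two steps.
Owen cannot reach Diego in two steps.
Priya cannot reach Diego, Ximena in two steps.
Diego reaches everyone (king).
Hana cannot reach Diego in two steps.
Ximena cannot reach Diego in two steps.
Gita cannot reach Diego in two steps.
Kings: Diego — 1.

1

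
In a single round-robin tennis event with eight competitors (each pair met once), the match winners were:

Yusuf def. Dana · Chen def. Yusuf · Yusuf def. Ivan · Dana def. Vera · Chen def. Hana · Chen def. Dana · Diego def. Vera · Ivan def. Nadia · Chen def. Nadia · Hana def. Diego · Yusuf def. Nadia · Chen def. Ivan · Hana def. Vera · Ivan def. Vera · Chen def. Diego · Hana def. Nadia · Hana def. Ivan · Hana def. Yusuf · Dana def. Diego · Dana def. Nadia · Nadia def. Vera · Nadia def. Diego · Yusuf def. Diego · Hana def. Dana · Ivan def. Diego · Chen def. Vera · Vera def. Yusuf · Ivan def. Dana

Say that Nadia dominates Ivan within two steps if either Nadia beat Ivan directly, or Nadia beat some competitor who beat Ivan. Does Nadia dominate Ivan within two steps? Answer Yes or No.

No

Nadia did not beat Ivan directly.
Nadia beat Diego, Vera, but each of them lost to Ivan. No two-step path.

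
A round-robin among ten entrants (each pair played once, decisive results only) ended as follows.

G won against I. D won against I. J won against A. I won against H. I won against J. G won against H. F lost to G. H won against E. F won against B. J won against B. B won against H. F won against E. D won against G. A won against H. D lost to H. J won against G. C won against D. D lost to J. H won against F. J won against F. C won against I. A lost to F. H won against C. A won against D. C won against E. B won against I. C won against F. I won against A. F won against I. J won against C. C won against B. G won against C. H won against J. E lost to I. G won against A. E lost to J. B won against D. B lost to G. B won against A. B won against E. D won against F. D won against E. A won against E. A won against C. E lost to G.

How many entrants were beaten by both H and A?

3

H beat: C, D, E, F, J.
A beat: C, D, E, H.
Both beat: C, D, E — 3.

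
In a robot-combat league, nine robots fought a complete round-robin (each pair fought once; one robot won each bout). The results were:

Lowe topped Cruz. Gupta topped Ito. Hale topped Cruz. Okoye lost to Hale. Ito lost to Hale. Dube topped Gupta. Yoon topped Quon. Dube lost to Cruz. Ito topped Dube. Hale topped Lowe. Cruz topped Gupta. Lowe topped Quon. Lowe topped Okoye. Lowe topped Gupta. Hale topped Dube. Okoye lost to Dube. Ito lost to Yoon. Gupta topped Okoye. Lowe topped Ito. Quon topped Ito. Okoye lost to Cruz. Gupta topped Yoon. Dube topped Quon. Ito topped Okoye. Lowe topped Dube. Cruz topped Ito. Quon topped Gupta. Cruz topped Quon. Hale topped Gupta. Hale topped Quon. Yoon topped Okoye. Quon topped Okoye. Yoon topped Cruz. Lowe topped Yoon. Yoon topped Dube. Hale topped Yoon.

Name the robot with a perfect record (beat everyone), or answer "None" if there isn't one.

Hale has 8 wins out of 8 opponents — a perfect record.

Hale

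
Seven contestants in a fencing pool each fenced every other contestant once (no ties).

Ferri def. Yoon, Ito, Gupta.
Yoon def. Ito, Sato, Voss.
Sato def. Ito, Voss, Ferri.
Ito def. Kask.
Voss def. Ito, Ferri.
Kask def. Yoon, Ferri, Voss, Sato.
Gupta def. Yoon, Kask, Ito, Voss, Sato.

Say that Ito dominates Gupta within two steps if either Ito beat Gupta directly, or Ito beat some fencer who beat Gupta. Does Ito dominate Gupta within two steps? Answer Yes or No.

Ito did not beat Gupta directly.
Ito beat Kask, but each of them lost to Gupta. No two-step path.

No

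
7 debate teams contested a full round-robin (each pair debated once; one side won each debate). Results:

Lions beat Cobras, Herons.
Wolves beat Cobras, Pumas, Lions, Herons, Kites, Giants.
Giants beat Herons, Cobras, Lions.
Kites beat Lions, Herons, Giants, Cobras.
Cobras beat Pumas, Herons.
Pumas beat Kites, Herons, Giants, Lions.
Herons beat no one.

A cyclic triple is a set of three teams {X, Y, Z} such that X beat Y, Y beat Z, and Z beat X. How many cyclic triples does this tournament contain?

3

Win totals: Cobras 2, Pumas 4, Lions 2, Herons 0, Giants 3, Kites 4, Wolves 6.
A team with w wins dominates both others in C(w,2) triples; summing gives 1 + 6 + 1 + 0 + 3 + 6 + 15 = 32 transitive triples.
Total triples C(7,3) = 35, so cyclic triples = 35 − 32 = 3.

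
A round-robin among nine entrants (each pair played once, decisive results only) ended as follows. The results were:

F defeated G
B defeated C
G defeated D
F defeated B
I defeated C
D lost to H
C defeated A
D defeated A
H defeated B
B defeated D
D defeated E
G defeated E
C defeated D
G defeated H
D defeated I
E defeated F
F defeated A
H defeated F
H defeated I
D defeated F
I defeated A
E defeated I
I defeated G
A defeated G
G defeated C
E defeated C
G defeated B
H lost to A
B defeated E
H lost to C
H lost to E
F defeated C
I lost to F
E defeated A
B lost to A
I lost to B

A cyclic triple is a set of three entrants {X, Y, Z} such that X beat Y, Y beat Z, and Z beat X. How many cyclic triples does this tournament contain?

27

Win totals: A 3, B 4, C 3, D 4, E 5, F 5, G 5, H 4, I 3.
An entrant with w wins dominates both others in C(w,2) triples; summing gives 3 + 6 + 3 + 6 + 10 + 10 + 10 + 6 + 3 = 57 transitive triples.
Total triples C(9,3) = 84, so cyclic triples = 84 − 57 = 27.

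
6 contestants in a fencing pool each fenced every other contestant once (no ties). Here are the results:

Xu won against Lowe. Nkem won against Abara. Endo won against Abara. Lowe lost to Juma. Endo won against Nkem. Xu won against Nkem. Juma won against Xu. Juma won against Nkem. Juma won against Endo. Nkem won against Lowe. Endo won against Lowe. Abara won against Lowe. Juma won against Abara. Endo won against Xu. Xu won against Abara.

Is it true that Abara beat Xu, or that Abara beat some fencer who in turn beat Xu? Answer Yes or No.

Abara did not beat Xu directly.
Abara beat Lowe, but each of them lost to Xu. No two-step path.

No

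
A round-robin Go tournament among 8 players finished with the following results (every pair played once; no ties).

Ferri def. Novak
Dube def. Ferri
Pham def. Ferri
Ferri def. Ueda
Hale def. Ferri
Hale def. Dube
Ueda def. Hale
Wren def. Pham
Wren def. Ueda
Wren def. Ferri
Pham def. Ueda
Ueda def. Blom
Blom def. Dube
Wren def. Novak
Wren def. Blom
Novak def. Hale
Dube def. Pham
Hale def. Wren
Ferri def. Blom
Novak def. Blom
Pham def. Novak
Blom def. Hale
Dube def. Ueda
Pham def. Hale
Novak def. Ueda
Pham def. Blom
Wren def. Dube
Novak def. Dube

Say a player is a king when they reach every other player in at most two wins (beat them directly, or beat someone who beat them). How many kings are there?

4

Ferri cannot reach Wren, Pham in two steps.
Wren reaches everyone (king).
Ueda cannot reach Novak, Pham in two steps.
Dube cannot reach Wren in two steps.
Novak reaches everyone (king).
Blom cannot reach Novak in two steps.
Hale reaches everyone (king).
Pham reaches everyone (king).
Kings: Wren, Novak, Hale, Pham — 4.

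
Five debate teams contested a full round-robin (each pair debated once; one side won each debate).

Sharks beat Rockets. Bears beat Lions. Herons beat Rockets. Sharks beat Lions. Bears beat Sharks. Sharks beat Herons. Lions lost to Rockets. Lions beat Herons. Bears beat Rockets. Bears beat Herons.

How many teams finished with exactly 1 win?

Win totals: Lions 1, Sharks 3, Rockets 1, Bears 4, Herons 1.
Exactly 1: Lions, Rockets, Herons — 3 teams.

3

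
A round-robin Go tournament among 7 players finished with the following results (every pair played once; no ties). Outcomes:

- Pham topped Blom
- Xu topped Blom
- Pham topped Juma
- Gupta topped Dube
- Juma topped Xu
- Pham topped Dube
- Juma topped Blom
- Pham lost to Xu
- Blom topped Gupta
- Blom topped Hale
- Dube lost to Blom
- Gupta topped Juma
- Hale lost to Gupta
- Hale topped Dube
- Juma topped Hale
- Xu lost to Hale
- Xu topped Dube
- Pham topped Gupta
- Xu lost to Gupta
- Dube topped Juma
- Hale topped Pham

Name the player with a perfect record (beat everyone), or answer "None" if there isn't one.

None

Highest win total is Pham with 4 (out of 6 possible).
Pham lost to Xu, Hale, so no player went undefeated.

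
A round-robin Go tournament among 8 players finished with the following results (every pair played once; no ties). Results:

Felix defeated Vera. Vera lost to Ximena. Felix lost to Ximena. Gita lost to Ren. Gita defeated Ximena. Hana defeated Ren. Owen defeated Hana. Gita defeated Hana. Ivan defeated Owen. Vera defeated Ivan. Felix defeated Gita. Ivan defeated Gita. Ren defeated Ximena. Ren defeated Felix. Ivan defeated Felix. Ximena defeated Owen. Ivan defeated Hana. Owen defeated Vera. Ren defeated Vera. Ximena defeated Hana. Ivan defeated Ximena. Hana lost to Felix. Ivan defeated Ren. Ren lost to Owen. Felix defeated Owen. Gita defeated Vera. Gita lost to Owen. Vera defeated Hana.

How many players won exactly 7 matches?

0

Win totals: Ivan 6, Ximena 4, Ren 4, Gita 3, Vera 2, Owen 4, Hana 1, Felix 4.
No player has exactly 7 wins.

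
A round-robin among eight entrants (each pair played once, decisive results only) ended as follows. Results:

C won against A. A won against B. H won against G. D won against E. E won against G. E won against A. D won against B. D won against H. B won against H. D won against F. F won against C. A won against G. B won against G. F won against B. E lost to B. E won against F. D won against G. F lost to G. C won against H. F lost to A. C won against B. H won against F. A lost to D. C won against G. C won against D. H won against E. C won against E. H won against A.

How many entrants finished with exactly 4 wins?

1

Win totals: A 3, B 3, C 6, D 6, E 3, F 2, G 1, H 4.
Exactly 4: H — 1 entrant.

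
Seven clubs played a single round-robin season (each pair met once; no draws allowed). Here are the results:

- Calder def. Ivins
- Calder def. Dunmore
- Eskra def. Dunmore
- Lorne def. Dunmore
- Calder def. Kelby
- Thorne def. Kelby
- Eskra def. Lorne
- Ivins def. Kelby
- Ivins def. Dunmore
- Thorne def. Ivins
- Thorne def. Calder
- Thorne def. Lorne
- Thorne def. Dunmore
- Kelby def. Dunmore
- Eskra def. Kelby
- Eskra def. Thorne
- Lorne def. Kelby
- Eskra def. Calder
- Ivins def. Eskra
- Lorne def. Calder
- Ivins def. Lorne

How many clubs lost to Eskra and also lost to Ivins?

Eskra beat: Dunmore, Calder, Lorne, Thorne, Kelby.
Ivins beat: Eskra, Dunmore, Lorne, Kelby.
Both beat: Dunmore, Lorne, Kelby — 3.

3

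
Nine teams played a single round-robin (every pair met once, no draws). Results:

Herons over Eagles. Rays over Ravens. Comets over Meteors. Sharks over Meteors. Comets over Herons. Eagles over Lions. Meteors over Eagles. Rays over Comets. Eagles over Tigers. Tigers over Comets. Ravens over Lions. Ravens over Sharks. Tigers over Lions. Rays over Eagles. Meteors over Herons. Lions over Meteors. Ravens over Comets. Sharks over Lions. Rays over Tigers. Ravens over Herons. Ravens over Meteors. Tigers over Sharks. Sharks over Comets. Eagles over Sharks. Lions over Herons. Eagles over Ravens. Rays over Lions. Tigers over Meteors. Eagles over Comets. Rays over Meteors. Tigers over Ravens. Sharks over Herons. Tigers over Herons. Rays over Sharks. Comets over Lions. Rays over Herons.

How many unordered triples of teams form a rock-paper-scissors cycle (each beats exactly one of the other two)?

Win totals: Ravens 5, Tigers 6, Eagles 5, Lions 2, Meteors 2, Sharks 4, Rays 8, Herons 1, Comets 3.
A team with w wins dominates both others in C(w,2) triples; summing gives 10 + 15 + 10 + 1 + 1 + 6 + 28 + 0 + 3 = 74 transitive triples.
Total triples C(9,3) = 84, so cyclic triples = 84 − 74 = 10.

10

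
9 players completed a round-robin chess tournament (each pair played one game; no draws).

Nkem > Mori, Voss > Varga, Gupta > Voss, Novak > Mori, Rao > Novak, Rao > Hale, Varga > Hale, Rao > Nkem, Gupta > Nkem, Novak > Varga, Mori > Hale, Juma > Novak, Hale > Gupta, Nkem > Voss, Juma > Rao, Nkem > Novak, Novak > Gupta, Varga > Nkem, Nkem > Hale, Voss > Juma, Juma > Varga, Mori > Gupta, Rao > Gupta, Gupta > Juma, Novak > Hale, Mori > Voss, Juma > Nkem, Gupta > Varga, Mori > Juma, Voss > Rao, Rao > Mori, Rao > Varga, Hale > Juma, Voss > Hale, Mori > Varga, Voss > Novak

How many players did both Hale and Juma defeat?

0

Hale beat: Juma, Gupta.
Juma beat: Varga, Nkem, Novak, Rao.
No one was beaten by both.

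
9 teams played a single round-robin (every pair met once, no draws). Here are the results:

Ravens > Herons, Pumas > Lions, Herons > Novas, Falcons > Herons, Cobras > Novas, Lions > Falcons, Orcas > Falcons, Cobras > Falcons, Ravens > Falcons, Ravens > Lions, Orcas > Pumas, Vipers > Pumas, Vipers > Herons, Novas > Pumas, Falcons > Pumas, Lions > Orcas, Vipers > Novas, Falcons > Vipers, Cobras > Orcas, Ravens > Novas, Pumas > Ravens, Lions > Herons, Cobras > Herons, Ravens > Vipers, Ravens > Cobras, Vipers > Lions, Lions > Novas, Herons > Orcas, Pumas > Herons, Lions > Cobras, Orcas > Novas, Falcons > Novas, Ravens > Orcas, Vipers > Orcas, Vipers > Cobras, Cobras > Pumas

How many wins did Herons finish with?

Herons' results: beat Orcas, Novas; lost to Pumas, Ravens, Cobras, Lions, Vipers, Falcons.
That is 2 wins.

2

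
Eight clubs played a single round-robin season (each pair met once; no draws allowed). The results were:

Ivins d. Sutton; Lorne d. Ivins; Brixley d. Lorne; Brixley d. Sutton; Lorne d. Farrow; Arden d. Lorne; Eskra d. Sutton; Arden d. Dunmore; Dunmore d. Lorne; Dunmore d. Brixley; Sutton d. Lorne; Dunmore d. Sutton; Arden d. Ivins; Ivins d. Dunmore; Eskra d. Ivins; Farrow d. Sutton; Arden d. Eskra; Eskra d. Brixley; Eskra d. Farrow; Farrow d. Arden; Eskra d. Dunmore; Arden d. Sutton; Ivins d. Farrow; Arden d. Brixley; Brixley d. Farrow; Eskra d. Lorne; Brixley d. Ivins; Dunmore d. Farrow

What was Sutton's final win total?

Sutton's results: beat Lorne; lost to Eskra, Arden, Farrow, Brixley, Ivins, Dunmore.
That is 1 win.

1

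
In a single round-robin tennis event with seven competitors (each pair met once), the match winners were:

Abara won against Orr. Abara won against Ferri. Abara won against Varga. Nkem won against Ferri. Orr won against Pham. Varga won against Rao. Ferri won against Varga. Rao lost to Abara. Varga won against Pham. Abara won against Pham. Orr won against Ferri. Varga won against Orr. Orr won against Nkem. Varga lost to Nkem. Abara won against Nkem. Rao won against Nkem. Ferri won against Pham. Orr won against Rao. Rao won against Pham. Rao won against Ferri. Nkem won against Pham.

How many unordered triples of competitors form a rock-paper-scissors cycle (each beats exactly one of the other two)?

Win totals: Nkem 3, Rao 3, Ferri 2, Abara 6, Pham 0, Varga 3, Orr 4.
A competitor with w wins dominates both others in C(w,2) triples; summing gives 3 + 3 + 1 + 15 + 0 + 3 + 6 = 31 transitive triples.
Total triples C(7,3) = 35, so cyclic triples = 35 − 31 = 4.

4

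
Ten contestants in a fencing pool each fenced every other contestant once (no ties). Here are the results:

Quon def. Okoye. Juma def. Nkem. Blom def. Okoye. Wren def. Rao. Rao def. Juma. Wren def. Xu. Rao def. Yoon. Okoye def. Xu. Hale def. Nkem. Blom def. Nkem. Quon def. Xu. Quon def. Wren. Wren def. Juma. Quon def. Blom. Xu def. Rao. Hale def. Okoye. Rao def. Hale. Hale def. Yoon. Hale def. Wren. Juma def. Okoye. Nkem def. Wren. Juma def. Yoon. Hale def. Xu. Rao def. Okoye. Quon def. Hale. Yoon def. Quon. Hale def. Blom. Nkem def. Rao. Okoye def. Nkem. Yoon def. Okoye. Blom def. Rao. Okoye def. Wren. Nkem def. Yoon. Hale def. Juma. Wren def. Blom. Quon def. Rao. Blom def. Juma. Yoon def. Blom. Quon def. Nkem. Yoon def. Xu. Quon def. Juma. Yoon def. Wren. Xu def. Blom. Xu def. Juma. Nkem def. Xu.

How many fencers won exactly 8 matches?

Win totals: Quon 8, Wren 4, Blom 4, Nkem 4, Hale 7, Juma 3, Rao 4, Okoye 3, Xu 3, Yoon 5.
Exactly 8: Quon — 1 fencer.

1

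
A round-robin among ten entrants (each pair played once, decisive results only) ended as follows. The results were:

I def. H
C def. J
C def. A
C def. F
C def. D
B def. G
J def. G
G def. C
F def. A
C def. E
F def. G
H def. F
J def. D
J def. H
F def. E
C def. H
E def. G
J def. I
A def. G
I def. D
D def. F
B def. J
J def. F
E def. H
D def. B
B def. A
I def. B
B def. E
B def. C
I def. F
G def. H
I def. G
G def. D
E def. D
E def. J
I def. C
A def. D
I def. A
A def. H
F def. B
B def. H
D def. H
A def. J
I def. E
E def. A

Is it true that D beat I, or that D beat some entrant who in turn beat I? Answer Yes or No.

D did not beat I directly.
D beat B, F, H, but each of them lost to I. No two-step path.

No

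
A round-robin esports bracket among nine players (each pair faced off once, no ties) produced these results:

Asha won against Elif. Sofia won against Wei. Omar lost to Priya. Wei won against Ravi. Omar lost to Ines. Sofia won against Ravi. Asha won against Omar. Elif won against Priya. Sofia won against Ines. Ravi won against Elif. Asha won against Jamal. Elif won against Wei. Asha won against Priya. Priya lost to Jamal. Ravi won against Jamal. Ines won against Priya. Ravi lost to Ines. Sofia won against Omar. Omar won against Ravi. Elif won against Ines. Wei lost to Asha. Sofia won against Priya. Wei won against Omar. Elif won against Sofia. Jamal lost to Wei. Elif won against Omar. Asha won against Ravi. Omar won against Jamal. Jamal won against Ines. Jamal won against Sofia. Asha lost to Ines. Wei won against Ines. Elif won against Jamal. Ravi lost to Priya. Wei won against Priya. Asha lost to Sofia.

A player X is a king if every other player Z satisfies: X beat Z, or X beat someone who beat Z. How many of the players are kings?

Priya cannot reach Sofia, Wei, Asha, Ines in two steps.
Sofia reaches everyone (king).
Elif reaches everyone (king).
Wei reaches everyone (king).
Omar cannot reach Wei, Asha in two steps.
Asha reaches everyone (king).
Ines cannot reach Sofia in two steps.
Jamal cannot reach Elif in two steps.
Ravi cannot reach Asha in two steps.
Kings: Sofia, Elif, Wei, Asha — 4.

4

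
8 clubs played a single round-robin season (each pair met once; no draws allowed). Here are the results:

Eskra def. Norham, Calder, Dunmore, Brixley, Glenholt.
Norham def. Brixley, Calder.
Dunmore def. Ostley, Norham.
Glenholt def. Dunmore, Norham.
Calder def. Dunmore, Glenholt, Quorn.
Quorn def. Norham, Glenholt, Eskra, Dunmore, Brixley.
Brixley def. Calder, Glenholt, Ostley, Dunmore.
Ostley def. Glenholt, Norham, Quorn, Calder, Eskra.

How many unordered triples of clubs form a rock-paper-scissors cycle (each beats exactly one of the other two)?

14

Win totals: Quorn 5, Ostley 5, Calder 3, Dunmore 2, Eskra 5, Brixley 4, Glenholt 2, Norham 2.
A club with w wins dominates both others in C(w,2) triples; summing gives 10 + 10 + 3 + 1 + 10 + 6 + 1 + 1 = 42 transitive triples.
Total triples C(8,3) = 56, so cyclic triples = 56 − 42 = 14.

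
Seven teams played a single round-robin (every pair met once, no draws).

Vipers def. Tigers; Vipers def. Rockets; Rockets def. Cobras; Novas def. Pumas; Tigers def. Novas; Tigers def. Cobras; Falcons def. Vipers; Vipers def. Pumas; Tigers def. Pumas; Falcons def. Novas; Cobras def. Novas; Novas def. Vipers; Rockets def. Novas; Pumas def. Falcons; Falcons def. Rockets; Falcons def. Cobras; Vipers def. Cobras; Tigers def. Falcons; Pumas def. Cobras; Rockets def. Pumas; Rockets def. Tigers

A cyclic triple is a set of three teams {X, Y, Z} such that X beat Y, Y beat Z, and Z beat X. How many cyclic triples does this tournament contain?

9

Win totals: Pumas 2, Vipers 4, Falcons 4, Tigers 4, Cobras 1, Rockets 4, Novas 2.
A team with w wins dominates both others in C(w,2) triples; summing gives 1 + 6 + 6 + 6 + 0 + 6 + 1 = 26 transitive triples.
Total triples C(7,3) = 35, so cyclic triples = 35 − 26 = 9.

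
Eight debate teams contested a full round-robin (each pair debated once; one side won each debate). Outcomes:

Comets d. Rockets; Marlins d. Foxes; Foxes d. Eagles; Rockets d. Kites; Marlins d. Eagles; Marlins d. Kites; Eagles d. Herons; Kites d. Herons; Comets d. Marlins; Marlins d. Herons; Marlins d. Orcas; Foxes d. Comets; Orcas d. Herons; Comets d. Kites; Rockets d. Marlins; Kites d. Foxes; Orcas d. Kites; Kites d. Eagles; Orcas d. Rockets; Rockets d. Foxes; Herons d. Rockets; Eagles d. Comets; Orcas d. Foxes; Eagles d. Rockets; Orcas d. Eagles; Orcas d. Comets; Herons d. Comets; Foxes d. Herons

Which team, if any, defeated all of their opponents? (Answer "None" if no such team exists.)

Highest win total is Orcas with 6 (out of 7 possible).
Orcas lost to Marlins, so no team went undefeated.

None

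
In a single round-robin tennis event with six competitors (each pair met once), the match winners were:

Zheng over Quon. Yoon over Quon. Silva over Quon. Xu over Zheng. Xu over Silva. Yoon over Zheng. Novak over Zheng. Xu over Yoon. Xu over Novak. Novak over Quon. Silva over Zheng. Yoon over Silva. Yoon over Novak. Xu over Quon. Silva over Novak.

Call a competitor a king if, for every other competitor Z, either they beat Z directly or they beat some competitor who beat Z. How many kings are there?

Novak cannot reach Yoon, Silva, Xu in two steps.
Quon cannot reach Novak, Yoon, Silva, Zheng, Xu in two steps.
Yoon cannot reach Xu in two steps.
Silva cannot reach Yoon, Xu in two steps.
Zheng cannot reach Novak, Yoon, Silva, Xu in two steps.
Xu reaches everyone (king).
Kings: Xu — 1.

1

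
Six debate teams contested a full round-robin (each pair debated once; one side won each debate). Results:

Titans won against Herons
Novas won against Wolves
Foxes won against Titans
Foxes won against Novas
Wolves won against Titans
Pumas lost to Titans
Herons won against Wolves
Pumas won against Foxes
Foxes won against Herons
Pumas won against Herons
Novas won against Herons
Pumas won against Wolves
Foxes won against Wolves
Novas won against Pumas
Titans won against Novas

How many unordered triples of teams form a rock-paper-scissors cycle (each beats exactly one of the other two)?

5

Of the C(6,3) = 20 triples, the cyclic ones are: {Novas, Titans, Wolves}; {Novas, Pumas, Foxes}; {Titans, Pumas, Foxes}; {Titans, Pumas, Wolves}; {Titans, Herons, Wolves}.
That is 5.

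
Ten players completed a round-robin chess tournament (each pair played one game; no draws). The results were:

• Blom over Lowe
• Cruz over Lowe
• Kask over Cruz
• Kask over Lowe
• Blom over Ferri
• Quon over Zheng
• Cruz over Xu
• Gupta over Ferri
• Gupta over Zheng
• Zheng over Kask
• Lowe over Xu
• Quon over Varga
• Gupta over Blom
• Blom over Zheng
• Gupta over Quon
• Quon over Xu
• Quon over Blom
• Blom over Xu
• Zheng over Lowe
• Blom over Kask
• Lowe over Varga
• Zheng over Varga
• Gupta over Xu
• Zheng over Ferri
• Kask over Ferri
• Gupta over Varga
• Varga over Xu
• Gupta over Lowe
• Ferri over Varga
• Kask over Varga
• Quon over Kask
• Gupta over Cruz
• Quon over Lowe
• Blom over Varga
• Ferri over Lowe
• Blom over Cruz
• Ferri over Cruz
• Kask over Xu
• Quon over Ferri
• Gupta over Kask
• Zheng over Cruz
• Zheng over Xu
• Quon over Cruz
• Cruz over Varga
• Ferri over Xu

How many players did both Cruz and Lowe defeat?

2

Cruz beat: Xu, Lowe, Varga.
Lowe beat: Xu, Varga.
Both beat: Xu, Varga — 2.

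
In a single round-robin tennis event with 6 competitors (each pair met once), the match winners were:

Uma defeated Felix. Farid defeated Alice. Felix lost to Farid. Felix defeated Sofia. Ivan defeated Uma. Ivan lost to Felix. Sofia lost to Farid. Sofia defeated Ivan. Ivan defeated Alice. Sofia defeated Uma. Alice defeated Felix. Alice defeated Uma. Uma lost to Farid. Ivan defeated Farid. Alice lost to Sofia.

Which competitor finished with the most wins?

Farid

Win totals: Ivan 3, Uma 1, Farid 4, Alice 2, Sofia 3, Felix 2.
Farid leads with 4 wins (next highest: 3).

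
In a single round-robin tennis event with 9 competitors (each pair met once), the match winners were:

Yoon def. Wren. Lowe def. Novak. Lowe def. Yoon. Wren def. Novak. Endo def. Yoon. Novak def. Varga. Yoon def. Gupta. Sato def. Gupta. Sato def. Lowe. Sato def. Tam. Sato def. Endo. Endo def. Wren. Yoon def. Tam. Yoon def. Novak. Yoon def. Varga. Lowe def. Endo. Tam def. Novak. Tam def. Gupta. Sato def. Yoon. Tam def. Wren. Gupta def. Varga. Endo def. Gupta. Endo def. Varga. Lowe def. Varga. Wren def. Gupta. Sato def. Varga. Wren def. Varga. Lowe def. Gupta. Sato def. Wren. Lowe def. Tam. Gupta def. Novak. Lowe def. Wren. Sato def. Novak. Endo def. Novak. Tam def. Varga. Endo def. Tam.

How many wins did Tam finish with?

4

Tam's results: beat Wren, Novak, Varga, Gupta; lost to Sato, Lowe, Yoon, Endo.
That is 4 wins.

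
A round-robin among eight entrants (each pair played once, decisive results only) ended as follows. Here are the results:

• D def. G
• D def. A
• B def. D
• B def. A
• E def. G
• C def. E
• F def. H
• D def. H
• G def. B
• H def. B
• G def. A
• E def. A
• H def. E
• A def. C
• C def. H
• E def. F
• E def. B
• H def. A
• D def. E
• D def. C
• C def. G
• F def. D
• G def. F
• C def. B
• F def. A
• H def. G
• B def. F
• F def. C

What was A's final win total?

1

A's results: beat C; lost to B, D, E, F, G, H.
That is 1 win.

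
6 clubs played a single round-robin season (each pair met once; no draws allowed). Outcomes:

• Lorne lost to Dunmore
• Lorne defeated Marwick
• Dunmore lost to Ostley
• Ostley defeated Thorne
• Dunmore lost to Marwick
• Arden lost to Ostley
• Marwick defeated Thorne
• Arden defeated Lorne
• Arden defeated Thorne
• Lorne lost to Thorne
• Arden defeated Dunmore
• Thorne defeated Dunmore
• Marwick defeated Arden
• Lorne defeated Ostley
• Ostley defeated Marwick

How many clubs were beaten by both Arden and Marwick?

Arden beat: Dunmore, Thorne, Lorne.
Marwick beat: Arden, Dunmore, Thorne.
Both beat: Dunmore, Thorne — 2.

2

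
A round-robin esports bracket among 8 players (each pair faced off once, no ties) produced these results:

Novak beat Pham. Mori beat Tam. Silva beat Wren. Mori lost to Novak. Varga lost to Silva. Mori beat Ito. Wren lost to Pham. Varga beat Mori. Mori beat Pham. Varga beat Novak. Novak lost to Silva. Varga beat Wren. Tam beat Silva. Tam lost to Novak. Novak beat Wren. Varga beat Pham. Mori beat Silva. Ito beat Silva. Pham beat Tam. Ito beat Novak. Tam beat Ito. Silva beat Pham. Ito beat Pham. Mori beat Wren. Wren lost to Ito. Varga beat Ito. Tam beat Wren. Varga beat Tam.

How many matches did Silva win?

4

Silva's results: beat Pham, Wren, Varga, Novak; lost to Ito, Mori, Tam.
That is 4 wins.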